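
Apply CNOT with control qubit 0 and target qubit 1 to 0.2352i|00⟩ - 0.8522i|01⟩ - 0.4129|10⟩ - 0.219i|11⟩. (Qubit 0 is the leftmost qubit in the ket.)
0.2352i|00⟩ - 0.8522i|01⟩ - 0.219i|10⟩ - 0.4129|11⟩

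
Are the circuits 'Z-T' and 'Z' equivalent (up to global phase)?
No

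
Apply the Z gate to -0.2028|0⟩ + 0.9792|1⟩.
-0.2028|0⟩ - 0.9792|1⟩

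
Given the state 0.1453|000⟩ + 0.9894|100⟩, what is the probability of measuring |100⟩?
0.9789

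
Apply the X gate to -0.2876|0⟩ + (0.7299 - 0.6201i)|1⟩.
(0.7299 - 0.6201i)|0⟩ - 0.2876|1⟩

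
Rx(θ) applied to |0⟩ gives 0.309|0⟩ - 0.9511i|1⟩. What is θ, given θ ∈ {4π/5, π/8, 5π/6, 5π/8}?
4π/5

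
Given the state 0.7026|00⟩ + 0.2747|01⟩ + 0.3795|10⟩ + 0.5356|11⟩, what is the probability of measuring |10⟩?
0.144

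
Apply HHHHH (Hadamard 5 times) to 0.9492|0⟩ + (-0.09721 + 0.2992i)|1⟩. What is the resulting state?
(0.6024 + 0.2116i)|0⟩ + (0.7399 - 0.2116i)|1⟩

H² = I, so H^5 = H: a single Hadamard. With (a, b) = (0.9492, (-0.09721 + 0.2992i)), H gives ((a + b)/√2, (a − b)/√2) = ((0.6024 + 0.2116i), (0.7399 - 0.2116i)).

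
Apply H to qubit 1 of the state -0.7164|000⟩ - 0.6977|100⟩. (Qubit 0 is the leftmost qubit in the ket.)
-0.5066|000⟩ - 0.5066|010⟩ - 0.4933|100⟩ - 0.4933|110⟩

H on qubit 1 mixes each pair of kets that differ only in qubit 1: amplitudes (a, b) of (|…0…⟩, |…1…⟩) become ((a + b)/√2, (a − b)/√2). Kets absent from the input have amplitude 0.
(|000⟩, |010⟩): (a, b) = (-0.7164, 0) → (-0.5066, -0.5066)
(|100⟩, |110⟩): (a, b) = (-0.6977, 0) → (-0.4933, -0.4933)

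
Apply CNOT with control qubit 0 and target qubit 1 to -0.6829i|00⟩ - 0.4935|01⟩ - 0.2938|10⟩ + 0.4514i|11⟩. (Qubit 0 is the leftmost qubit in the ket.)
-0.6829i|00⟩ - 0.4935|01⟩ + 0.4514i|10⟩ - 0.2938|11⟩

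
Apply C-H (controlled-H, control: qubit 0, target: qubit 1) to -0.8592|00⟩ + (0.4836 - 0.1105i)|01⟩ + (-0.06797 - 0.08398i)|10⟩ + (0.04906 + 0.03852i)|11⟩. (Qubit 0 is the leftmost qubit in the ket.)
-0.8592|00⟩ + (0.4836 - 0.1105i)|01⟩ + (-0.01337 - 0.03215i)|10⟩ + (-0.08275 - 0.08662i)|11⟩

C-H leaves the control-|0⟩ kets |00⟩, |01⟩ unchanged and applies H to qubit 1 on the control-|1⟩ pair (|10⟩, |11⟩).
H = [[1/√2, 1/√2], [1/√2, -1/√2]].
With a = amp(|10⟩) = (-0.06797 - 0.08398i) and b = amp(|11⟩) = (0.04906 + 0.03852i):
new amp(|10⟩) = (1/√2)·a + (1/√2)·b = (-0.01337 - 0.03215i)
new amp(|11⟩) = (1/√2)·a + (-1/√2)·b = (-0.08275 - 0.08662i)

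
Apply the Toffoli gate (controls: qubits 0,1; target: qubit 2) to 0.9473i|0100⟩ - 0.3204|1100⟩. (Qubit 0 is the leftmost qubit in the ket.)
0.9473i|0100⟩ - 0.3204|1110⟩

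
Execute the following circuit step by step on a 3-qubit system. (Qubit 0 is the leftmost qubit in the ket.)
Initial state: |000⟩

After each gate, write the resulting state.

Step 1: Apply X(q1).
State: |010⟩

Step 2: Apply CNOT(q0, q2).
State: |010⟩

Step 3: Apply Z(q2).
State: |010⟩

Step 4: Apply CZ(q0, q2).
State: |010⟩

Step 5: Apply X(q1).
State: |000⟩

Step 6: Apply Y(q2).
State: i|001⟩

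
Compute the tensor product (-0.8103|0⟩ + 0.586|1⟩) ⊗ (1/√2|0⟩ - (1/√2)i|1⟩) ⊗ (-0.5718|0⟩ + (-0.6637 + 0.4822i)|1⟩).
0.3276|000⟩ + (0.3803 - 0.2763i)|001⟩ - 0.3276i|010⟩ + (-0.2763 - 0.3803i)|011⟩ - 0.2369|100⟩ + (-0.275 + 0.1998i)|101⟩ + 0.2369i|110⟩ + (0.1998 + 0.275i)|111⟩

amp(|b₁b₂…⟩) = product of the factor amplitudes for bits b₁, b₂, …; only kets whose every factor amplitude is nonzero survive.
|000⟩: (-0.8103)(1/√2)(-0.5718) = 0.3276
|001⟩: (-0.8103)(1/√2)(-0.6637 + 0.4822i) = (0.3803 - 0.2763i)
|010⟩: (-0.8103)(-(1/√2)i)(-0.5718) = -0.3276i
|011⟩: (-0.8103)(-(1/√2)i)(-0.6637 + 0.4822i) = (-0.2763 - 0.3803i)
|100⟩: (0.586)(1/√2)(-0.5718) = -0.2369
|101⟩: (0.586)(1/√2)(-0.6637 + 0.4822i) = (-0.275 + 0.1998i)
|110⟩: (0.586)(-(1/√2)i)(-0.5718) = 0.2369i
|111⟩: (0.586)(-(1/√2)i)(-0.6637 + 0.4822i) = (0.1998 + 0.275i)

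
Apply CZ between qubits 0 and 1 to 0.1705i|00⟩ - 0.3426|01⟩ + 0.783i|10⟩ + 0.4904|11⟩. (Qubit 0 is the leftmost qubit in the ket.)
0.1705i|00⟩ - 0.3426|01⟩ + 0.783i|10⟩ - 0.4904|11⟩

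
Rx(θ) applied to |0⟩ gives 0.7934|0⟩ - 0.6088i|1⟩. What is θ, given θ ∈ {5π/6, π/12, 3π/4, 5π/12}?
5π/12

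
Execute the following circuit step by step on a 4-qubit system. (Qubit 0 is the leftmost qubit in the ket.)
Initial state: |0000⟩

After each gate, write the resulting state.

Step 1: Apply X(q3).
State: |0001⟩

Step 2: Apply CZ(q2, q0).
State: |0001⟩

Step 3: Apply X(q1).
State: |0101⟩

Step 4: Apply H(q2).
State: 1/√2|0101⟩ + 1/√2|0111⟩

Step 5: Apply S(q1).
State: (1/√2)i|0101⟩ + (1/√2)i|0111⟩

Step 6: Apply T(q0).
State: (1/√2)i|0101⟩ + (1/√2)i|0111⟩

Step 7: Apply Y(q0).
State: -1/√2|1101⟩ - 1/√2|1111⟩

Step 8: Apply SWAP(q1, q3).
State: -1/√2|1101⟩ - 1/√2|1111⟩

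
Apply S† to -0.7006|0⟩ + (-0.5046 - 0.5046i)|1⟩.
-0.7006|0⟩ + (-0.5046 + 0.5046i)|1⟩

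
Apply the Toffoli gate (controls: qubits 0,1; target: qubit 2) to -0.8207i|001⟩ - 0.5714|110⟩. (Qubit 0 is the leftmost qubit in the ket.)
-0.8207i|001⟩ - 0.5714|111⟩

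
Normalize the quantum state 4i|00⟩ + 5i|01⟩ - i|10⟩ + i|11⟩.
0.61i|00⟩ + 0.7625i|01⟩ - 0.1525i|10⟩ + 0.1525i|11⟩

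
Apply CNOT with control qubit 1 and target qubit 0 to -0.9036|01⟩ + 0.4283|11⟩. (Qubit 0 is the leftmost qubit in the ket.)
0.4283|01⟩ - 0.9036|11⟩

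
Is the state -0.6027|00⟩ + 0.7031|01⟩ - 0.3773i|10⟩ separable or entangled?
Entangled

Writing the state as a|00⟩ + b|01⟩ + c|10⟩ + d|11⟩, it is a product state iff ad − bc = 0.
Here (a, b, c, d) = (-0.6027, 0.7031, -0.3773i, 0): ad − bc = (-0.6027)(0) − (0.7031)(-0.3773i) = 0.2653i ≠ 0, so the state is entangled.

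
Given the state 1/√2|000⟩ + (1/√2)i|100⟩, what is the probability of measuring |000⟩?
1/2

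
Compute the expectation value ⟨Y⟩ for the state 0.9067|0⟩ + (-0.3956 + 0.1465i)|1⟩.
0.2657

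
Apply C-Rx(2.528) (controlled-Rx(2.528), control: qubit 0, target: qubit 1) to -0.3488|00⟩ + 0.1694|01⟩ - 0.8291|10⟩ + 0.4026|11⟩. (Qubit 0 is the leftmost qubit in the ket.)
-0.3488|00⟩ + 0.1694|01⟩ + (-0.2504 - 0.3838i)|10⟩ + (0.1216 + 0.7904i)|11⟩

C-Rx(2.528) leaves the control-|0⟩ kets |00⟩, |01⟩ unchanged and applies Rx(2.528) to qubit 1 on the control-|1⟩ pair (|10⟩, |11⟩).
Rx(2.528) = [[cos(θ/2), −i·sin(θ/2)], [−i·sin(θ/2), cos(θ/2)]]; θ = 2.528, cos(θ/2) ≈ 0.302006, sin(θ/2) ≈ 0.953306.
With a = amp(|10⟩) = -0.8291 and b = amp(|11⟩) = 0.4026:
new amp(|10⟩) = (0.302006)·a + (-0.953306i)·b = (-0.2504 - 0.3838i)
new amp(|11⟩) = (-0.953306i)·a + (0.302006)·b = (0.1216 + 0.7904i)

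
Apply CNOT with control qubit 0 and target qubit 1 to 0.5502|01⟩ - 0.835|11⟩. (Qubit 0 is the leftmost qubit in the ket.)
0.5502|01⟩ - 0.835|10⟩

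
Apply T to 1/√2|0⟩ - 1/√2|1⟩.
1/√2|0⟩ + (-1/2 - (1/2)i)|1⟩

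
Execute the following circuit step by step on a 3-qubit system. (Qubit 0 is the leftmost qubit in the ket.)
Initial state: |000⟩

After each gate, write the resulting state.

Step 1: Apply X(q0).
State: |100⟩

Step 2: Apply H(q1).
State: 1/√2|100⟩ + 1/√2|110⟩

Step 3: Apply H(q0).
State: 1/2|000⟩ + 1/2|010⟩ - 1/2|100⟩ - 1/2|110⟩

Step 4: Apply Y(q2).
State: (1/2)i|001⟩ + (1/2)i|011⟩ - (1/2)i|101⟩ - (1/2)i|111⟩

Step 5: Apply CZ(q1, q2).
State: (1/2)i|001⟩ - (1/2)i|011⟩ - (1/2)i|101⟩ + (1/2)i|111⟩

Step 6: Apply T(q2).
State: (-1/√8 + (1/√8)i)|001⟩ + (1/√8 - (1/√8)i)|011⟩ + (1/√8 - (1/√8)i)|101⟩ + (-1/√8 + (1/√8)i)|111⟩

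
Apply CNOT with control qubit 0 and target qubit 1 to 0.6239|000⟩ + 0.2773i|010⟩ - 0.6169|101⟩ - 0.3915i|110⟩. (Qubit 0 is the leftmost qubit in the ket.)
0.6239|000⟩ + 0.2773i|010⟩ - 0.3915i|100⟩ - 0.6169|111⟩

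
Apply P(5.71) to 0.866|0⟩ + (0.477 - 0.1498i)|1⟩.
0.866|0⟩ + (0.3195 - 0.3845i)|1⟩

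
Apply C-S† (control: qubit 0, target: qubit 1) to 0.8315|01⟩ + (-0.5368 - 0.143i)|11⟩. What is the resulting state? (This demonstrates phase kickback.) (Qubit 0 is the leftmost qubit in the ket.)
0.8315|01⟩ + (-0.143 + 0.5368i)|11⟩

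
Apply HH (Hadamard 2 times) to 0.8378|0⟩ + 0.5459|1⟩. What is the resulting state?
0.8378|0⟩ + 0.5459|1⟩

H² = I, so an even number of Hadamards cancels: H^2 = I and the state is unchanged.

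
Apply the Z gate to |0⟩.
|0⟩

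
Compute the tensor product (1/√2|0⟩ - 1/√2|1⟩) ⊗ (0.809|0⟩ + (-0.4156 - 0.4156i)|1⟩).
0.572|00⟩ + (-0.2939 - 0.2939i)|01⟩ - 0.572|10⟩ + (0.2939 + 0.2939i)|11⟩

amp(|b₁b₂…⟩) = product of the factor amplitudes for bits b₁, b₂, …; only kets whose every factor amplitude is nonzero survive.
|00⟩: (1/√2)(0.809) = 0.572
|01⟩: (1/√2)(-0.4156 - 0.4156i) = (-0.2939 - 0.2939i)
|10⟩: (-1/√2)(0.809) = -0.572
|11⟩: (-1/√2)(-0.4156 - 0.4156i) = (0.2939 + 0.2939i)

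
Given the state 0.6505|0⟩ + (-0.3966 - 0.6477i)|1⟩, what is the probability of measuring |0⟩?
0.4232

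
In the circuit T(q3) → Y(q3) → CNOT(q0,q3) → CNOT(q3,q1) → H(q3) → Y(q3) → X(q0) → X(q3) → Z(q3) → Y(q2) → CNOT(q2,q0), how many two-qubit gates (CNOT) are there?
3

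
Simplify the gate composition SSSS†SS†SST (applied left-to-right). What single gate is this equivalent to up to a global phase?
T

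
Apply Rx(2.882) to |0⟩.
0.1294|0⟩ - 0.9916i|1⟩

Rx(2.882) = [[cos(θ/2), −i·sin(θ/2)], [−i·sin(θ/2), cos(θ/2)]]; θ = 2.882, cos(θ/2) ≈ 0.129432, sin(θ/2) ≈ 0.991588.
With a = amp(|0⟩) = 1 and b = amp(|1⟩) = 0:
new amp(|0⟩) = (0.129432)·a + (-0.991588i)·b = 0.1294
new amp(|1⟩) = (-0.991588i)·a + (0.129432)·b = -0.9916i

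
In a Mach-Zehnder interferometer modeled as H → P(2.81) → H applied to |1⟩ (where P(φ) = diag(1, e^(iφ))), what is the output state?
(0.9728 - 0.1628i)|0⟩ + (0.02724 + 0.1628i)|1⟩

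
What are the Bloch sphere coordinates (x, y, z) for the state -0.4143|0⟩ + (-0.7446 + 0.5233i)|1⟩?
(0.617, -0.4336, -0.6566)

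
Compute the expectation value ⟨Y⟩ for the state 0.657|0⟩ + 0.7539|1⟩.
0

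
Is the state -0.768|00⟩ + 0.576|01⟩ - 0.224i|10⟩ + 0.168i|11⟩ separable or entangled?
Separable

Writing the state as a|00⟩ + b|01⟩ + c|10⟩ + d|11⟩, it is a product state iff ad − bc = 0.
Here (a, b, c, d) = (-0.768, 0.576, -0.224i, 0.168i): ad − bc = (-0.768)(0.168i) − (0.576)(-0.224i) = 0, so the state is separable.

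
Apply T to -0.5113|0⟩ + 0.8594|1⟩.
-0.5113|0⟩ + (0.6077 + 0.6077i)|1⟩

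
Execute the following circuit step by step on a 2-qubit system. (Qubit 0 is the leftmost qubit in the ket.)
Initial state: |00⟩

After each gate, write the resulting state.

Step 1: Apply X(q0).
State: |10⟩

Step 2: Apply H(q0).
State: 1/√2|00⟩ - 1/√2|10⟩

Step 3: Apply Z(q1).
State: 1/√2|00⟩ - 1/√2|10⟩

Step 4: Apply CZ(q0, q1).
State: 1/√2|00⟩ - 1/√2|10⟩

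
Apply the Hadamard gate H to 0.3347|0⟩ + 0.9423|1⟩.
0.903|0⟩ - 0.4296|1⟩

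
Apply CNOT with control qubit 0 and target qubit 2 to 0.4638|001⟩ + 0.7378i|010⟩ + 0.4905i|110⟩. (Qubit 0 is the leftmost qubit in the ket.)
0.4638|001⟩ + 0.7378i|010⟩ + 0.4905i|111⟩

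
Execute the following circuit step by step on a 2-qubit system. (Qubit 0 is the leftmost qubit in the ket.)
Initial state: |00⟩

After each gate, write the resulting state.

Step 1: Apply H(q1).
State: 1/√2|00⟩ + 1/√2|01⟩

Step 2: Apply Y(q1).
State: -(1/√2)i|00⟩ + (1/√2)i|01⟩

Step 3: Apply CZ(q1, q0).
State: -(1/√2)i|00⟩ + (1/√2)i|01⟩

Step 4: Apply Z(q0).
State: -(1/√2)i|00⟩ + (1/√2)i|01⟩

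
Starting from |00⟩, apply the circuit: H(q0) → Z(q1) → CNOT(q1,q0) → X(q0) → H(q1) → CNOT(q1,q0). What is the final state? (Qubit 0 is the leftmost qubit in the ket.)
1/2|00⟩ + 1/2|01⟩ + 1/2|10⟩ + 1/2|11⟩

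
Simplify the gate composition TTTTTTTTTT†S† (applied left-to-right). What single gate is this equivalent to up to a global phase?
S†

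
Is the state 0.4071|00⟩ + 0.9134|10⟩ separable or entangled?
Separable

Writing the state as a|00⟩ + b|01⟩ + c|10⟩ + d|11⟩, it is a product state iff ad − bc = 0.
Here (a, b, c, d) = (0.4071, 0, 0.9134, 0): ad − bc = (0.4071)(0) − (0)(0.9134) = 0, so the state is separable.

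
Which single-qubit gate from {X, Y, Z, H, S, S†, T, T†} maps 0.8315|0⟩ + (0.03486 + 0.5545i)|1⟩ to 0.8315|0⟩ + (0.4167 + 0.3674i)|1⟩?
T†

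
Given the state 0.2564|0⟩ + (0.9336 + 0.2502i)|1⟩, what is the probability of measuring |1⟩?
0.9342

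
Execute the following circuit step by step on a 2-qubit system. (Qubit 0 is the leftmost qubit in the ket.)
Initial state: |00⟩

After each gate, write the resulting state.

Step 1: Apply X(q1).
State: |01⟩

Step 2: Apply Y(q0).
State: i|11⟩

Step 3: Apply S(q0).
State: -|11⟩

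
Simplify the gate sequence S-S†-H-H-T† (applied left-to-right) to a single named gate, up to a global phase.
T†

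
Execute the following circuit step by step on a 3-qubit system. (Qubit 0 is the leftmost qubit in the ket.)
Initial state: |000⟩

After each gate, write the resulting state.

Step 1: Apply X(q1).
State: |010⟩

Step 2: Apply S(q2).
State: |010⟩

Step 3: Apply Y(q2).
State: i|011⟩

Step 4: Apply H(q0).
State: (1/√2)i|011⟩ + (1/√2)i|111⟩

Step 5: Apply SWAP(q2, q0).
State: (1/√2)i|110⟩ + (1/√2)i|111⟩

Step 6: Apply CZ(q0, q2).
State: (1/√2)i|110⟩ - (1/√2)i|111⟩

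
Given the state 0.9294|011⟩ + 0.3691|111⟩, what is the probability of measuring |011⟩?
0.8638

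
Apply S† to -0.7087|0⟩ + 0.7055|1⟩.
-0.7087|0⟩ - 0.7055i|1⟩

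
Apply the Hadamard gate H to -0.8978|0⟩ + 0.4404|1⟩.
-0.3234|0⟩ - 0.9463|1⟩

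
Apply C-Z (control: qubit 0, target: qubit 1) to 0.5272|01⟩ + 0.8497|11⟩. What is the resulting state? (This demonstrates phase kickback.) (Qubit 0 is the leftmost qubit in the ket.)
0.5272|01⟩ - 0.8497|11⟩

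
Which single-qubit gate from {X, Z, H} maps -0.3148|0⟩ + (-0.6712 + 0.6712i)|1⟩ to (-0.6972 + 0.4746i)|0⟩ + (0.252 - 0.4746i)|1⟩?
H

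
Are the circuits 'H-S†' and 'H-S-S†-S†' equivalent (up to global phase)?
Yes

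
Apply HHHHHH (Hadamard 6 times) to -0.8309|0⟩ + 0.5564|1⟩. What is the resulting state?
-0.8309|0⟩ + 0.5564|1⟩

H² = I, so an even number of Hadamards cancels: H^6 = I and the state is unchanged.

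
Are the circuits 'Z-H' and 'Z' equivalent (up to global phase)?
No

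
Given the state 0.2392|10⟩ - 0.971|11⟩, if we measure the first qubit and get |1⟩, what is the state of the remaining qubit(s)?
0.2392|0⟩ - 0.971|1⟩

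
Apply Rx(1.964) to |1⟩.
-0.8316i|0⟩ + 0.5554|1⟩

Rx(1.964) = [[cos(θ/2), −i·sin(θ/2)], [−i·sin(θ/2), cos(θ/2)]]; θ = 1.964, cos(θ/2) ≈ 0.55536, sin(θ/2) ≈ 0.83161.
With a = amp(|0⟩) = 0 and b = amp(|1⟩) = 1:
new amp(|0⟩) = (0.55536)·a + (-0.83161i)·b = -0.8316i
new amp(|1⟩) = (-0.83161i)·a + (0.55536)·b = 0.5554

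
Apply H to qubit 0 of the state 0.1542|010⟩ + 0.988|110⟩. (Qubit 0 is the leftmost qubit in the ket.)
0.8077|010⟩ - 0.5896|110⟩

H on qubit 0 mixes each pair of kets that differ only in qubit 0: amplitudes (a, b) of (|…0…⟩, |…1…⟩) become ((a + b)/√2, (a − b)/√2). Kets absent from the input have amplitude 0.
(|010⟩, |110⟩): (a, b) = (0.1542, 0.988) → (0.8077, -0.5896)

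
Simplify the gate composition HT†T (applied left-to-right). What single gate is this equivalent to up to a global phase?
H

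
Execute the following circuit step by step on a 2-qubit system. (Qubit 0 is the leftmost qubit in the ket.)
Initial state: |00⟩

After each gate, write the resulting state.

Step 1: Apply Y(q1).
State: i|01⟩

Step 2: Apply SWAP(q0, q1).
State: i|10⟩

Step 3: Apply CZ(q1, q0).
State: i|10⟩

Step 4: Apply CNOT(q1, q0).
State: i|10⟩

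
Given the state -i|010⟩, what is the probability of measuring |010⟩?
1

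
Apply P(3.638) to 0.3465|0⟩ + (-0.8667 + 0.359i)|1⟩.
0.3465|0⟩ + (0.9331 + 0.09711i)|1⟩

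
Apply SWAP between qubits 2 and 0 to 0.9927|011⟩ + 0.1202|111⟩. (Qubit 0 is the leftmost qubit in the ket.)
0.9927|110⟩ + 0.1202|111⟩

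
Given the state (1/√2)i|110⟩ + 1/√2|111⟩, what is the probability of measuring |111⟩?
1/2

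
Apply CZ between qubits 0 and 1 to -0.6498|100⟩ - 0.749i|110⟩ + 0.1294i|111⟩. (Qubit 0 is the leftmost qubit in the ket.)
-0.6498|100⟩ + 0.749i|110⟩ - 0.1294i|111⟩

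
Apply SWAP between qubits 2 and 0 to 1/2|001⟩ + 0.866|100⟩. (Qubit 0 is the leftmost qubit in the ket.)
0.866|001⟩ + 1/2|100⟩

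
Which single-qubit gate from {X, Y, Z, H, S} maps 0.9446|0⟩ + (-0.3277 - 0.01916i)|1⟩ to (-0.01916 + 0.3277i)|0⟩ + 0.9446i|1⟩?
Y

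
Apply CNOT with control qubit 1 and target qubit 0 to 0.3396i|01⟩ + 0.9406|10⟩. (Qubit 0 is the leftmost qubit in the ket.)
0.9406|10⟩ + 0.3396i|11⟩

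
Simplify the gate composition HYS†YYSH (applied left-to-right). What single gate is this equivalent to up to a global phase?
Y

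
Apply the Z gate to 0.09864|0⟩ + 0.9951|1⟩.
0.09864|0⟩ - 0.9951|1⟩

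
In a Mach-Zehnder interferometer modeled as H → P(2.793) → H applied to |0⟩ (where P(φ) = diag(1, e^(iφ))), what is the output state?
(0.03007 + 0.1708i)|0⟩ + (0.9699 - 0.1708i)|1⟩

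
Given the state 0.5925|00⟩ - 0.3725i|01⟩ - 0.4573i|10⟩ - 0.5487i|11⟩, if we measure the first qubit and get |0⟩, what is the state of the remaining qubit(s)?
0.8466|0⟩ - 0.5322i|1⟩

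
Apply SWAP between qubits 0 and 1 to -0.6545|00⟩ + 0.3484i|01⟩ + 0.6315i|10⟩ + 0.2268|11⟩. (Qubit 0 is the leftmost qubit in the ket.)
-0.6545|00⟩ + 0.6315i|01⟩ + 0.3484i|10⟩ + 0.2268|11⟩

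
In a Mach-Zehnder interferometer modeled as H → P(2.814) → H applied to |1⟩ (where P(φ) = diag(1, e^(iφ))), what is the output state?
(0.9734 - 0.1609i)|0⟩ + (0.02659 + 0.1609i)|1⟩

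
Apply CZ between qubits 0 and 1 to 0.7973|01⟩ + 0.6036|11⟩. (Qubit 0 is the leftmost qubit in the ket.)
0.7973|01⟩ - 0.6036|11⟩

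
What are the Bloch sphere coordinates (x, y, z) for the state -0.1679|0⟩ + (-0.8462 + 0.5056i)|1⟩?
(0.2842, -0.1698, -0.9435)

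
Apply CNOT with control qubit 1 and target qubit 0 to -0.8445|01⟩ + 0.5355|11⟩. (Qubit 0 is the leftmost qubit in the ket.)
0.5355|01⟩ - 0.8445|11⟩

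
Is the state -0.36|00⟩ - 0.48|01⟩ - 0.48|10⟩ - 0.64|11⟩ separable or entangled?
Separable

Writing the state as a|00⟩ + b|01⟩ + c|10⟩ + d|11⟩, it is a product state iff ad − bc = 0.
Here (a, b, c, d) = (-0.36, -0.48, -0.48, -0.64): ad − bc = (-0.36)(-0.64) − (-0.48)(-0.48) = 0, so the state is separable.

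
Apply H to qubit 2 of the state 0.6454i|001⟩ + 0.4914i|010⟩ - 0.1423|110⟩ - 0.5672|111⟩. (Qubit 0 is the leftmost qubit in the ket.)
0.4564i|000⟩ - 0.4564i|001⟩ + 0.3475i|010⟩ + 0.3475i|011⟩ - 0.5017|110⟩ + 0.3004|111⟩

H on qubit 2 mixes each pair of kets that differ only in qubit 2: amplitudes (a, b) of (|…0…⟩, |…1…⟩) become ((a + b)/√2, (a − b)/√2). Kets absent from the input have amplitude 0.
(|000⟩, |001⟩): (a, b) = (0, 0.6454i) → (0.4564i, -0.4564i)
(|010⟩, |011⟩): (a, b) = (0.4914i, 0) → (0.3475i, 0.3475i)
(|110⟩, |111⟩): (a, b) = (-0.1423, -0.5672) → (-0.5017, 0.3004)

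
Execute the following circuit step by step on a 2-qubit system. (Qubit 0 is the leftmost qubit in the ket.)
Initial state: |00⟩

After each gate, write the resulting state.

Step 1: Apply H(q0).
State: 1/√2|00⟩ + 1/√2|10⟩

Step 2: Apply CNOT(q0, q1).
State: 1/√2|00⟩ + 1/√2|11⟩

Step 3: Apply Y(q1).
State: (1/√2)i|01⟩ - (1/√2)i|10⟩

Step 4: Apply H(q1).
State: (1/2)i|00⟩ - (1/2)i|01⟩ - (1/2)i|10⟩ - (1/2)i|11⟩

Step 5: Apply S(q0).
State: (1/2)i|00⟩ - (1/2)i|01⟩ + 1/2|10⟩ + 1/2|11⟩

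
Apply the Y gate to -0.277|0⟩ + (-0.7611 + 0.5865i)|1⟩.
(0.5865 + 0.7611i)|0⟩ - 0.277i|1⟩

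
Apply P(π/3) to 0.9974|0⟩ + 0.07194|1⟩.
0.9974|0⟩ + (0.03597 + 0.0623i)|1⟩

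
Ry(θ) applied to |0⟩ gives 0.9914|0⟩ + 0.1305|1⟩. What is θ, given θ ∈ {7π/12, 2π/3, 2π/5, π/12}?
π/12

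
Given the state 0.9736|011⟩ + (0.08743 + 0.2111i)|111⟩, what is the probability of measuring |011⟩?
0.9479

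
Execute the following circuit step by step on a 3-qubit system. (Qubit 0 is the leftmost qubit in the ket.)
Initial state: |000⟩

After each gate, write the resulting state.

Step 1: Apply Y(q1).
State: i|010⟩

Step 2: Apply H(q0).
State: (1/√2)i|010⟩ + (1/√2)i|110⟩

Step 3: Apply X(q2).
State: (1/√2)i|011⟩ + (1/√2)i|111⟩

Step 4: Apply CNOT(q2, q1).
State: (1/√2)i|001⟩ + (1/√2)i|101⟩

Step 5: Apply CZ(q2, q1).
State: (1/√2)i|001⟩ + (1/√2)i|101⟩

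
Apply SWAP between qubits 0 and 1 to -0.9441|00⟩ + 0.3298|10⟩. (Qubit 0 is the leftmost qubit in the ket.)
-0.9441|00⟩ + 0.3298|01⟩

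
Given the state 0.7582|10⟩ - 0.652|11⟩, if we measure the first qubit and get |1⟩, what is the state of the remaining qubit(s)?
0.7582|0⟩ - 0.652|1⟩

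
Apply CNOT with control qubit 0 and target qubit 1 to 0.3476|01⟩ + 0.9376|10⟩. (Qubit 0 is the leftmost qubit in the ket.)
0.3476|01⟩ + 0.9376|11⟩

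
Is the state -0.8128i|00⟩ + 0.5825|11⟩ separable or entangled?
Entangled

Writing the state as a|00⟩ + b|01⟩ + c|10⟩ + d|11⟩, it is a product state iff ad − bc = 0.
Here (a, b, c, d) = (-0.8128i, 0, 0, 0.5825): ad − bc = (-0.8128i)(0.5825) − (0)(0) = -0.4735i ≠ 0, so the state is entangled.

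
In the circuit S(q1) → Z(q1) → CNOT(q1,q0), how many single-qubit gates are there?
2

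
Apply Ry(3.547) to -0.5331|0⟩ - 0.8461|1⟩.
0.9361|0⟩ - 0.3518|1⟩

Ry(3.547) = [[cos(θ/2), −sin(θ/2)], [sin(θ/2), cos(θ/2)]]; θ = 3.547, cos(θ/2) ≈ -0.201318, sin(θ/2) ≈ 0.979526.
With a = amp(|0⟩) = -0.5331 and b = amp(|1⟩) = -0.8461:
new amp(|0⟩) = (-0.201318)·a + (-0.979526)·b = 0.9361
new amp(|1⟩) = (0.979526)·a + (-0.201318)·b = -0.3518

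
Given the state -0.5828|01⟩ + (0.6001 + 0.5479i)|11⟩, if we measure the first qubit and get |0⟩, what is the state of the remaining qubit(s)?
-|1⟩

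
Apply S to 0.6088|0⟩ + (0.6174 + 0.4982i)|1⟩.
0.6088|0⟩ + (-0.4982 + 0.6174i)|1⟩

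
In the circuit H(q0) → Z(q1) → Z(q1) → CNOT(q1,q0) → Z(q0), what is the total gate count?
5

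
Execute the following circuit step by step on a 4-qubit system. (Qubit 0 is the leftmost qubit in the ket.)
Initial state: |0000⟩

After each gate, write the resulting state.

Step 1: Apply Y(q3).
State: i|0001⟩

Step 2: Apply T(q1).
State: i|0001⟩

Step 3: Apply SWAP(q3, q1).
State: i|0100⟩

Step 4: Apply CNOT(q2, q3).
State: i|0100⟩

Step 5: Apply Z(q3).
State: i|0100⟩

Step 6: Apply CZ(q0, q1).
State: i|0100⟩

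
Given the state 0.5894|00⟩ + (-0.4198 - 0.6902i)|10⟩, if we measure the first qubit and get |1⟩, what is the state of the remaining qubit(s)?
(-0.5197 - 0.8544i)|0⟩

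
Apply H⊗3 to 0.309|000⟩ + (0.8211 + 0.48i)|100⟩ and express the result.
(0.3996 + 0.1697i)|000⟩ + (0.3996 + 0.1697i)|001⟩ + (0.3996 + 0.1697i)|010⟩ + (0.3996 + 0.1697i)|011⟩ + (-0.1811 - 0.1697i)|100⟩ + (-0.1811 - 0.1697i)|101⟩ + (-0.1811 - 0.1697i)|110⟩ + (-0.1811 - 0.1697i)|111⟩

H⊗3 gives amp(|y⟩) = (1/2√2) Σ_x (−1)^(x·y) amp(|x⟩), where x·y is the number of positions in which both x and y have a 1.
|000⟩: (0.309 + (0.8211 + 0.48i))/(2√2) = (0.3996 + 0.1697i)
|001⟩: (0.309 + (0.8211 + 0.48i))/(2√2) = (0.3996 + 0.1697i)
|010⟩: (0.309 + (0.8211 + 0.48i))/(2√2) = (0.3996 + 0.1697i)
|011⟩: (0.309 + (0.8211 + 0.48i))/(2√2) = (0.3996 + 0.1697i)
|100⟩: (0.309 - (0.8211 + 0.48i))/(2√2) = (-0.1811 - 0.1697i)
|101⟩: (0.309 - (0.8211 + 0.48i))/(2√2) = (-0.1811 - 0.1697i)
|110⟩: (0.309 - (0.8211 + 0.48i))/(2√2) = (-0.1811 - 0.1697i)
|111⟩: (0.309 - (0.8211 + 0.48i))/(2√2) = (-0.1811 - 0.1697i)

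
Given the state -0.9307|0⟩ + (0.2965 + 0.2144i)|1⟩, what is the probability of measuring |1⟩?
0.1339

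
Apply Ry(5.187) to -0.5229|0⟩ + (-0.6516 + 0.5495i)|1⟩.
(0.7858 - 0.2863i)|0⟩ + (0.2837 - 0.469i)|1⟩

Ry(5.187) = [[cos(θ/2), −sin(θ/2)], [sin(θ/2), cos(θ/2)]]; θ = 5.187, cos(θ/2) ≈ -0.85352, sin(θ/2) ≈ 0.52106.
With a = amp(|0⟩) = -0.5229 and b = amp(|1⟩) = (-0.6516 + 0.5495i):
new amp(|0⟩) = (-0.85352)·a + (-0.52106)·b = (0.7858 - 0.2863i)
new amp(|1⟩) = (0.52106)·a + (-0.85352)·b = (0.2837 - 0.469i)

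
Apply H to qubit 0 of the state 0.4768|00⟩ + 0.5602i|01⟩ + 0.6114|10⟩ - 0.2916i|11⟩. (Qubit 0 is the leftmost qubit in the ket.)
0.7695|00⟩ + 0.1899i|01⟩ - 0.09518|10⟩ + 0.6023i|11⟩

H on qubit 0 mixes each pair of kets that differ only in qubit 0: amplitudes (a, b) of (|…0…⟩, |…1…⟩) become ((a + b)/√2, (a − b)/√2). Kets absent from the input have amplitude 0.
(|00⟩, |10⟩): (a, b) = (0.4768, 0.6114) → (0.7695, -0.09518)
(|01⟩, |11⟩): (a, b) = (0.5602i, -0.2916i) → (0.1899i, 0.6023i)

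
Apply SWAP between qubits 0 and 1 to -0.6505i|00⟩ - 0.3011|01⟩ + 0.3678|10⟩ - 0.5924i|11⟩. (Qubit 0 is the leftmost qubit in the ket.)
-0.6505i|00⟩ + 0.3678|01⟩ - 0.3011|10⟩ - 0.5924i|11⟩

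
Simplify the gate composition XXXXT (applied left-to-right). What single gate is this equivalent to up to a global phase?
T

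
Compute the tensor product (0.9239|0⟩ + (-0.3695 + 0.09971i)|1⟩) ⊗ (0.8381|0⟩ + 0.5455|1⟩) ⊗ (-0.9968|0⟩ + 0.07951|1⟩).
-0.7718|000⟩ + 0.06157|001⟩ - 0.5024|010⟩ + 0.04007|011⟩ + (0.3087 - 0.0833i)|100⟩ + (-0.02462 + 0.006644i)|101⟩ + (0.2009 - 0.05422i)|110⟩ + (-0.01603 + 0.004325i)|111⟩

amp(|b₁b₂…⟩) = product of the factor amplitudes for bits b₁, b₂, …; only kets whose every factor amplitude is nonzero survive.
|000⟩: (0.9239)(0.8381)(-0.9968) = -0.7718
|001⟩: (0.9239)(0.8381)(0.07951) = 0.06157
|010⟩: (0.9239)(0.5455)(-0.9968) = -0.5024
|011⟩: (0.9239)(0.5455)(0.07951) = 0.04007
|100⟩: (-0.3695 + 0.09971i)(0.8381)(-0.9968) = (0.3087 - 0.0833i)
|101⟩: (-0.3695 + 0.09971i)(0.8381)(0.07951) = (-0.02462 + 0.006644i)
|110⟩: (-0.3695 + 0.09971i)(0.5455)(-0.9968) = (0.2009 - 0.05422i)
|111⟩: (-0.3695 + 0.09971i)(0.5455)(0.07951) = (-0.01603 + 0.004325i)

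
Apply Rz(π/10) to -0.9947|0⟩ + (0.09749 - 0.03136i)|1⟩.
(-0.9825 + 0.1556i)|0⟩ + (0.1012 - 0.01572i)|1⟩

Rz(π/10) = [[e^(−iθ/2), 0], [0, e^(iθ/2)]] with e^(±iθ/2) = cos(θ/2) ± i·sin(θ/2); θ = π/10, cos(θ/2) ≈ 0.987688, sin(θ/2) ≈ 0.156434.
With a = amp(|0⟩) = -0.9947 and b = amp(|1⟩) = (0.09749 - 0.03136i):
new amp(|0⟩) = (0.987688 - 0.156434i)·a = (-0.9825 + 0.1556i)
new amp(|1⟩) = (0.987688 + 0.156434i)·b = (0.1012 - 0.01572i)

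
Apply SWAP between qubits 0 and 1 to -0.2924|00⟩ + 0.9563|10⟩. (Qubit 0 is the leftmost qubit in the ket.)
-0.2924|00⟩ + 0.9563|01⟩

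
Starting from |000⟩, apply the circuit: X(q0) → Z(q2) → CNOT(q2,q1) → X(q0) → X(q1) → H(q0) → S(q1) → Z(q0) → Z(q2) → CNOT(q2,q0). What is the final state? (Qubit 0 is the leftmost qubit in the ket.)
(1/√2)i|010⟩ - (1/√2)i|110⟩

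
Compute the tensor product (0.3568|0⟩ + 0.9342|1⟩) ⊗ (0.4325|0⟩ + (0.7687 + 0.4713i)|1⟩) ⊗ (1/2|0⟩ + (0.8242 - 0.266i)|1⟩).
0.07716|000⟩ + (0.1272 - 0.04105i)|001⟩ + (0.1371 + 0.08408i)|010⟩ + (0.2708 + 0.06564i)|011⟩ + 0.202|100⟩ + (0.333 - 0.1075i)|101⟩ + (0.3591 + 0.2201i)|110⟩ + (0.709 + 0.1719i)|111⟩

amp(|b₁b₂…⟩) = product of the factor amplitudes for bits b₁, b₂, …; only kets whose every factor amplitude is nonzero survive.
|000⟩: (0.3568)(0.4325)(1/2) = 0.07716
|001⟩: (0.3568)(0.4325)(0.8242 - 0.266i) = (0.1272 - 0.04105i)
|010⟩: (0.3568)(0.7687 + 0.4713i)(1/2) = (0.1371 + 0.08408i)
|011⟩: (0.3568)(0.7687 + 0.4713i)(0.8242 - 0.266i) = (0.2708 + 0.06564i)
|100⟩: (0.9342)(0.4325)(1/2) = 0.202
|101⟩: (0.9342)(0.4325)(0.8242 - 0.266i) = (0.333 - 0.1075i)
|110⟩: (0.9342)(0.7687 + 0.4713i)(1/2) = (0.3591 + 0.2201i)
|111⟩: (0.9342)(0.7687 + 0.4713i)(0.8242 - 0.266i) = (0.709 + 0.1719i)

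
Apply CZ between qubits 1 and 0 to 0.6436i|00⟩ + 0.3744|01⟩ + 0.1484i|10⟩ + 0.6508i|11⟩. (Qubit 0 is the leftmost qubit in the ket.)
0.6436i|00⟩ + 0.3744|01⟩ + 0.1484i|10⟩ - 0.6508i|11⟩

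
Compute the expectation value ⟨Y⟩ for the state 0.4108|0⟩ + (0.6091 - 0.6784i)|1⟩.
-0.5574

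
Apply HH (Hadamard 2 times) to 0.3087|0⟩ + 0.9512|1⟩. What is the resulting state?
0.3087|0⟩ + 0.9512|1⟩

H² = I, so an even number of Hadamards cancels: H^2 = I and the state is unchanged.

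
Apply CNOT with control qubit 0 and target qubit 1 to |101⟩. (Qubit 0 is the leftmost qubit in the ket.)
|111⟩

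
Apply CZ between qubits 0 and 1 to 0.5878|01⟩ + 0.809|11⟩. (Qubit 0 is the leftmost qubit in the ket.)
0.5878|01⟩ - 0.809|11⟩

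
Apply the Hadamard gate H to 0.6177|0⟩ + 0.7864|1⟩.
0.9928|0⟩ - 0.1193|1⟩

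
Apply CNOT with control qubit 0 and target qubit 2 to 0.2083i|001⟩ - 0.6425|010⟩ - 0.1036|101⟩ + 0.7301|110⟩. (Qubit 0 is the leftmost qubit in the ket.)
0.2083i|001⟩ - 0.6425|010⟩ - 0.1036|100⟩ + 0.7301|111⟩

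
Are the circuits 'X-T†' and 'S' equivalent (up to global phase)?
No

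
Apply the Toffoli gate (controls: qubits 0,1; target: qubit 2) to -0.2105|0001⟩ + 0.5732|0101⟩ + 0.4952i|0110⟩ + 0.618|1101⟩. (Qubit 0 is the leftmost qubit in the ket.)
-0.2105|0001⟩ + 0.5732|0101⟩ + 0.4952i|0110⟩ + 0.618|1111⟩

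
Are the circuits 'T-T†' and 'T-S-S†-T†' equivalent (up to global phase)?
Yes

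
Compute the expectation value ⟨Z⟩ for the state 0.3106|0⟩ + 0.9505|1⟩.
-0.807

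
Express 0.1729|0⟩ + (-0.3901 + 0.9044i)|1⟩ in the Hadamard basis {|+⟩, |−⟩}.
(-0.1536 + 0.6395i)|+⟩ + (0.3981 - 0.6395i)|−⟩

With |ψ⟩ = α|0⟩ + β|1⟩, the Hadamard-basis coefficients are ⟨+|ψ⟩ = (α + β)/√2 and ⟨−|ψ⟩ = (α − β)/√2.
Here α = 0.1729, β = (-0.3901 + 0.9044i): (α + β)/√2 = (-0.1536 + 0.6395i), (α − β)/√2 = (0.3981 - 0.6395i).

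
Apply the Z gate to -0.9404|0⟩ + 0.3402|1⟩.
-0.9404|0⟩ - 0.3402|1⟩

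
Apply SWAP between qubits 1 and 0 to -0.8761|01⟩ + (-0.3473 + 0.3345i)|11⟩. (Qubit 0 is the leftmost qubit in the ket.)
-0.8761|10⟩ + (-0.3473 + 0.3345i)|11⟩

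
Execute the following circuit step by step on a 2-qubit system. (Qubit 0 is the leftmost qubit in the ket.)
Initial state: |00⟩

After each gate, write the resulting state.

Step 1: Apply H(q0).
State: 1/√2|00⟩ + 1/√2|10⟩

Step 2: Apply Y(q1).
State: (1/√2)i|01⟩ + (1/√2)i|11⟩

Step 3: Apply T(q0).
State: (1/√2)i|01⟩ + (-1/2 + (1/2)i)|11⟩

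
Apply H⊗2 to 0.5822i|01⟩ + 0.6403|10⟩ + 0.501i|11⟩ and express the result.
(0.3202 + 0.5416i)|00⟩ + (0.3202 - 0.5416i)|01⟩ + (-0.3202 + 0.0406i)|10⟩ + (-0.3202 - 0.0406i)|11⟩

H⊗2 gives amp(|y⟩) = (1/2) Σ_x (−1)^(x·y) amp(|x⟩), where x·y is the number of positions in which both x and y have a 1.
|00⟩: (0.5822i + 0.6403 + 0.501i)/2 = (0.3202 + 0.5416i)
|01⟩: (-0.5822i + 0.6403 - 0.501i)/2 = (0.3202 - 0.5416i)
|10⟩: (0.5822i - 0.6403 - 0.501i)/2 = (-0.3202 + 0.0406i)
|11⟩: (-0.5822i - 0.6403 + 0.501i)/2 = (-0.3202 - 0.0406i)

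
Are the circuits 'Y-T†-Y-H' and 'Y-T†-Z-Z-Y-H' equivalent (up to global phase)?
Yes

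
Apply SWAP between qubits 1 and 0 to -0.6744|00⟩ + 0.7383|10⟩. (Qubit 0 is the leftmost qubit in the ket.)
-0.6744|00⟩ + 0.7383|01⟩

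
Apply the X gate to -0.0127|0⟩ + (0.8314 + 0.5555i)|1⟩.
(0.8314 + 0.5555i)|0⟩ - 0.0127|1⟩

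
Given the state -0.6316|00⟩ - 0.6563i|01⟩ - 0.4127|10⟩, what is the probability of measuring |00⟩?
0.3989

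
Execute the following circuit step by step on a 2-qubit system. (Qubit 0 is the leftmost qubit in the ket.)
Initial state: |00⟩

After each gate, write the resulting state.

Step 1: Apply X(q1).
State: |01⟩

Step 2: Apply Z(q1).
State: -|01⟩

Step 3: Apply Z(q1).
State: |01⟩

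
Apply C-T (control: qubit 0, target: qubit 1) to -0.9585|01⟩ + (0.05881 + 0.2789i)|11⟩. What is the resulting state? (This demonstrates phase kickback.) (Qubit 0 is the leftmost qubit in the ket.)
-0.9585|01⟩ + (-0.1556 + 0.2388i)|11⟩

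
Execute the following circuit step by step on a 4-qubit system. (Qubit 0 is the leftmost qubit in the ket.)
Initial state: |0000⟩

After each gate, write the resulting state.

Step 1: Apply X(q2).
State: |0010⟩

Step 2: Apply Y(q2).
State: -i|0000⟩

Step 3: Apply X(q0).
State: -i|1000⟩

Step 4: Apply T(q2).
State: -i|1000⟩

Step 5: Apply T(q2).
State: -i|1000⟩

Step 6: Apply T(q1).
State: -i|1000⟩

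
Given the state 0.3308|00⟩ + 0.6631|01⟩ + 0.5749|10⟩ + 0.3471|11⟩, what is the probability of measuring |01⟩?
0.4397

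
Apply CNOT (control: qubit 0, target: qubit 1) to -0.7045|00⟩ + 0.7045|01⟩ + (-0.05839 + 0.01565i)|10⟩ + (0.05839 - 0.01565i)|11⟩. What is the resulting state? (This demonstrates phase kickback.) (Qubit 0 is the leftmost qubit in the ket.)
-0.7045|00⟩ + 0.7045|01⟩ + (0.05839 - 0.01565i)|10⟩ + (-0.05839 + 0.01565i)|11⟩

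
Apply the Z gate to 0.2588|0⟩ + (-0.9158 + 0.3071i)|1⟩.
0.2588|0⟩ + (0.9158 - 0.3071i)|1⟩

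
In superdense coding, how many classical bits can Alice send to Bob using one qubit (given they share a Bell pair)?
2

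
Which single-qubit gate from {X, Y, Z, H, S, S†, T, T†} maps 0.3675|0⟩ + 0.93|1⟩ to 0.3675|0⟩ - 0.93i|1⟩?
S†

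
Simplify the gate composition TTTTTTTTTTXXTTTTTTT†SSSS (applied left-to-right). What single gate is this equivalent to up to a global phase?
T†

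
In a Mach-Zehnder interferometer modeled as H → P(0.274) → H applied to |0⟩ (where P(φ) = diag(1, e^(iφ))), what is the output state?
(0.9813 + 0.1353i)|0⟩ + (0.01865 - 0.1353i)|1⟩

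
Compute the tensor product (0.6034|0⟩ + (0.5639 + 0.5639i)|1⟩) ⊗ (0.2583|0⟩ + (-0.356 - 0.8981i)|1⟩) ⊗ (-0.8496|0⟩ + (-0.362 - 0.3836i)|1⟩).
-0.1324|000⟩ + (-0.05642 - 0.05979i)|001⟩ + (0.1825 + 0.4604i)|010⟩ + (-0.1301 + 0.2786i)|011⟩ + (-0.1237 - 0.1237i)|100⟩ + (0.003146 - 0.1086i)|101⟩ + (-0.2597 + 0.6008i)|110⟩ + (-0.3819 + 0.1387i)|111⟩

amp(|b₁b₂…⟩) = product of the factor amplitudes for bits b₁, b₂, …; only kets whose every factor amplitude is nonzero survive.
|000⟩: (0.6034)(0.2583)(-0.8496) = -0.1324
|001⟩: (0.6034)(0.2583)(-0.362 - 0.3836i) = (-0.05642 - 0.05979i)
|010⟩: (0.6034)(-0.356 - 0.8981i)(-0.8496) = (0.1825 + 0.4604i)
|011⟩: (0.6034)(-0.356 - 0.8981i)(-0.362 - 0.3836i) = (-0.1301 + 0.2786i)
|100⟩: (0.5639 + 0.5639i)(0.2583)(-0.8496) = (-0.1237 - 0.1237i)
|101⟩: (0.5639 + 0.5639i)(0.2583)(-0.362 - 0.3836i) = (0.003146 - 0.1086i)
|110⟩: (0.5639 + 0.5639i)(-0.356 - 0.8981i)(-0.8496) = (-0.2597 + 0.6008i)
|111⟩: (0.5639 + 0.5639i)(-0.356 - 0.8981i)(-0.362 - 0.3836i) = (-0.3819 + 0.1387i)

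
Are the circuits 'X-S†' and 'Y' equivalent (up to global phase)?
No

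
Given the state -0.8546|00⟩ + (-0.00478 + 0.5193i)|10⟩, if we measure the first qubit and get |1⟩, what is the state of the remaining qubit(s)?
(-0.009204 + i)|0⟩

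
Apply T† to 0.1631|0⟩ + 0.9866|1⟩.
0.1631|0⟩ + (0.6976 - 0.6976i)|1⟩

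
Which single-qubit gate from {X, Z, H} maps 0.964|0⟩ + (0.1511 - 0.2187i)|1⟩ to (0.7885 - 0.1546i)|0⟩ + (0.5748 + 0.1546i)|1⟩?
H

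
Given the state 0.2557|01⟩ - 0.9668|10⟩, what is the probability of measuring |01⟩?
0.06538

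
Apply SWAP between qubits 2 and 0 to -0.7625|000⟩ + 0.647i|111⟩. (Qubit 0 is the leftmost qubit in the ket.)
-0.7625|000⟩ + 0.647i|111⟩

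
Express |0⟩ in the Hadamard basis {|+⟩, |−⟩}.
1/√2|+⟩ + 1/√2|−⟩

With |ψ⟩ = α|0⟩ + β|1⟩, the Hadamard-basis coefficients are ⟨+|ψ⟩ = (α + β)/√2 and ⟨−|ψ⟩ = (α − β)/√2.
Here α = 1, β = 0: (α + β)/√2 = 1/√2, (α − β)/√2 = 1/√2.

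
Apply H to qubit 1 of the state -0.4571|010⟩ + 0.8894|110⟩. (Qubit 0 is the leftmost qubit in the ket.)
-0.3232|000⟩ + 0.3232|010⟩ + 0.6289|100⟩ - 0.6289|110⟩

H on qubit 1 mixes each pair of kets that differ only in qubit 1: amplitudes (a, b) of (|…0…⟩, |…1…⟩) become ((a + b)/√2, (a − b)/√2). Kets absent from the input have amplitude 0.
(|000⟩, |010⟩): (a, b) = (0, -0.4571) → (-0.3232, 0.3232)
(|100⟩, |110⟩): (a, b) = (0, 0.8894) → (0.6289, -0.6289)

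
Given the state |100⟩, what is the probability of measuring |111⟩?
0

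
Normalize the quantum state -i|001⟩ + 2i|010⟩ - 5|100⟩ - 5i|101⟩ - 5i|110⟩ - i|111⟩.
-0.1111i|001⟩ + 0.2222i|010⟩ - 0.5556|100⟩ - 0.5556i|101⟩ - 0.5556i|110⟩ - 0.1111i|111⟩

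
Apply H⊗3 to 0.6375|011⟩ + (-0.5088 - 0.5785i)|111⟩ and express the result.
(0.0455 - 0.2045i)|000⟩ + (-0.0455 + 0.2045i)|001⟩ + (-0.0455 + 0.2045i)|010⟩ + (0.0455 - 0.2045i)|011⟩ + (0.4053 + 0.2045i)|100⟩ + (-0.4053 - 0.2045i)|101⟩ + (-0.4053 - 0.2045i)|110⟩ + (0.4053 + 0.2045i)|111⟩

H⊗3 gives amp(|y⟩) = (1/2√2) Σ_x (−1)^(x·y) amp(|x⟩), where x·y is the number of positions in which both x and y have a 1.
|000⟩: (0.6375 + (-0.5088 - 0.5785i))/(2√2) = (0.0455 - 0.2045i)
|001⟩: (-0.6375 - (-0.5088 - 0.5785i))/(2√2) = (-0.0455 + 0.2045i)
|010⟩: (-0.6375 - (-0.5088 - 0.5785i))/(2√2) = (-0.0455 + 0.2045i)
|011⟩: (0.6375 + (-0.5088 - 0.5785i))/(2√2) = (0.0455 - 0.2045i)
|100⟩: (0.6375 - (-0.5088 - 0.5785i))/(2√2) = (0.4053 + 0.2045i)
|101⟩: (-0.6375 + (-0.5088 - 0.5785i))/(2√2) = (-0.4053 - 0.2045i)
|110⟩: (-0.6375 + (-0.5088 - 0.5785i))/(2√2) = (-0.4053 - 0.2045i)
|111⟩: (0.6375 - (-0.5088 - 0.5785i))/(2√2) = (0.4053 + 0.2045i)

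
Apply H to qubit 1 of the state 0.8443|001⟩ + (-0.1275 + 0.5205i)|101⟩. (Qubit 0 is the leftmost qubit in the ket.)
0.597|001⟩ + 0.597|011⟩ + (-0.09016 + 0.368i)|101⟩ + (-0.09016 + 0.368i)|111⟩

H on qubit 1 mixes each pair of kets that differ only in qubit 1: amplitudes (a, b) of (|…0…⟩, |…1…⟩) become ((a + b)/√2, (a − b)/√2). Kets absent from the input have amplitude 0.
(|001⟩, |011⟩): (a, b) = (0.8443, 0) → (0.597, 0.597)
(|101⟩, |111⟩): (a, b) = ((-0.1275 + 0.5205i), 0) → ((-0.09016 + 0.368i), (-0.09016 + 0.368i))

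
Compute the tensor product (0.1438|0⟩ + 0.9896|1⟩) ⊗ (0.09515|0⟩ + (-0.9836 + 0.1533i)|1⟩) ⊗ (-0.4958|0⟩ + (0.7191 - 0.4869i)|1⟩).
-0.006784|000⟩ + (0.009839 - 0.006662i)|001⟩ + (0.07013 - 0.01093i)|010⟩ + (-0.09098 + 0.08472i)|011⟩ - 0.04668|100⟩ + (0.06771 - 0.04585i)|101⟩ + (0.4826 - 0.07522i)|110⟩ + (-0.6261 + 0.583i)|111⟩

amp(|b₁b₂…⟩) = product of the factor amplitudes for bits b₁, b₂, …; only kets whose every factor amplitude is nonzero survive.
|000⟩: (0.1438)(0.09515)(-0.4958) = -0.006784
|001⟩: (0.1438)(0.09515)(0.7191 - 0.4869i) = (0.009839 - 0.006662i)
|010⟩: (0.1438)(-0.9836 + 0.1533i)(-0.4958) = (0.07013 - 0.01093i)
|011⟩: (0.1438)(-0.9836 + 0.1533i)(0.7191 - 0.4869i) = (-0.09098 + 0.08472i)
|100⟩: (0.9896)(0.09515)(-0.4958) = -0.04668
|101⟩: (0.9896)(0.09515)(0.7191 - 0.4869i) = (0.06771 - 0.04585i)
|110⟩: (0.9896)(-0.9836 + 0.1533i)(-0.4958) = (0.4826 - 0.07522i)
|111⟩: (0.9896)(-0.9836 + 0.1533i)(0.7191 - 0.4869i) = (-0.6261 + 0.583i)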